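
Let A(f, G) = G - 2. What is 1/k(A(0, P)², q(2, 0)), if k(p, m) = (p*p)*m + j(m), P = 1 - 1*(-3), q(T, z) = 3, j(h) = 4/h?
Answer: 3/148 ≈ 0.020270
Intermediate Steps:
P = 4 (P = 1 + 3 = 4)
A(f, G) = -2 + G
k(p, m) = 4/m + m*p² (k(p, m) = (p*p)*m + 4/m = p²*m + 4/m = m*p² + 4/m = 4/m + m*p²)
1/k(A(0, P)², q(2, 0)) = 1/(4/3 + 3*((-2 + 4)²)²) = 1/(4*(⅓) + 3*(2²)²) = 1/(4/3 + 3*4²) = 1/(4/3 + 3*16) = 1/(4/3 + 48) = 1/(148/3) = 3/148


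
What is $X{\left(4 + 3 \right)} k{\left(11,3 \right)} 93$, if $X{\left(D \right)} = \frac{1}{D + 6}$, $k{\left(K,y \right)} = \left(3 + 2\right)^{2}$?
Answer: $\frac{2325}{13} \approx 178.85$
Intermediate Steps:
$k{\left(K,y \right)} = 25$ ($k{\left(K,y \right)} = 5^{2} = 25$)
$X{\left(D \right)} = \frac{1}{6 + D}$
$X{\left(4 + 3 \right)} k{\left(11,3 \right)} 93 = \frac{1}{6 + \left(4 + 3\right)} 25 \cdot 93 = \frac{1}{6 + 7} \cdot 25 \cdot 93 = \frac{1}{13} \cdot 25 \cdot 93 = \frac{25}{13} \cdot 93 = \frac{2325}{13}$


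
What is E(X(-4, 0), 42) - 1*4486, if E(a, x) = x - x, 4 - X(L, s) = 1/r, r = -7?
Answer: -4486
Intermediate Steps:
X(L, s) = 29/7 (X(L, s) = 4 - 1/(-7) = 4 - 1*(-⅐) = 4 + ⅐ = 29/7)
E(a, x) = 0
E(X(-4, 0), 42) - 1*4486 = 0 - 1*4486 = 0 - 4486 = -4486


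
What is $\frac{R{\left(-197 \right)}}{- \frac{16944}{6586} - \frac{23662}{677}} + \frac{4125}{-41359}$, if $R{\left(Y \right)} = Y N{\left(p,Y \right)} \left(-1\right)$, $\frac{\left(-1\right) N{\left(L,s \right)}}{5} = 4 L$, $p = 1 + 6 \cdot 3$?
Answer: $\frac{690205696524739}{345986687909} \approx 1994.9$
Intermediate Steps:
$p = 19$ ($p = 1 + 18 = 19$)
$N{\left(L,s \right)} = - 20 L$ ($N{\left(L,s \right)} = - 5 \cdot 4 L = - 20 L$)
$R{\left(Y \right)} = 380 Y$ ($R{\left(Y \right)} = Y \left(\left(-20\right) 19\right) \left(-1\right) = Y \left(-380\right) \left(-1\right) = - 380 Y \left(-1\right) = 380 Y$)
$\frac{R{\left(-197 \right)}}{- \frac{16944}{6586} - \frac{23662}{677}} + \frac{4125}{-41359} = \frac{380 \left(-197\right)}{- \frac{16944}{6586} - \frac{23662}{677}} + \frac{4125}{-41359} = - \frac{74860}{\left(-16944\right) \frac{1}{6586} - \frac{23662}{677}} + 4125 \left(- \frac{1}{41359}\right) = - \frac{74860}{- \frac{8472}{3293} - \frac{23662}{677}} - \frac{4125}{41359} = - \frac{74860}{- \frac{83654510}{2229361}} - \frac{4125}{41359} = \left(-74860\right) \left(- \frac{2229361}{83654510}\right) - \frac{4125}{41359} = \frac{16688996446}{8365451} - \frac{4125}{41359} = \frac{690205696524739}{345986687909}$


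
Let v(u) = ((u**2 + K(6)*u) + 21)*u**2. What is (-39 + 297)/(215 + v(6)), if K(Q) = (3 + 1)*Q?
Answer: 258/7451 ≈ 0.034626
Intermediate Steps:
K(Q) = 4*Q
v(u) = u**2*(21 + u**2 + 24*u) (v(u) = ((u**2 + (4*6)*u) + 21)*u**2 = ((u**2 + 24*u) + 21)*u**2 = (21 + u**2 + 24*u)*u**2 = u**2*(21 + u**2 + 24*u))
(-39 + 297)/(215 + v(6)) = (-39 + 297)/(215 + 6**2*(21 + 6**2 + 24*6)) = 258/(215 + 36*(21 + 36 + 144)) = 258/(215 + 36*201) = 258/(215 + 7236) = 258/7451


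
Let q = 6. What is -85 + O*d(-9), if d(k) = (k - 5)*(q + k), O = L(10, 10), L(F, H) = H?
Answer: 335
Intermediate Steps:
O = 10
d(k) = (-5 + k)*(6 + k) (d(k) = (k - 5)*(6 + k) = (-5 + k)*(6 + k))
-85 + O*d(-9) = -85 + 10*(-30 - 9 + (-9)²) = -85 + 10*(-30 - 9 + 81) = -85 + 10*42 = -85 + 420 = 335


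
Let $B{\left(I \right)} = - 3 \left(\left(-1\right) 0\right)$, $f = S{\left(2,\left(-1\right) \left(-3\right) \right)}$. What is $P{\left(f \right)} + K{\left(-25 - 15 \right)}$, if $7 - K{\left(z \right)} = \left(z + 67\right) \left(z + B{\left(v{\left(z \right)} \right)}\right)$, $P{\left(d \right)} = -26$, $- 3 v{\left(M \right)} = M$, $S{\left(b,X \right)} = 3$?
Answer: $1061$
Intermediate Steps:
$v{\left(M \right)} = - \frac{M}{3}$
$f = 3$
$B{\left(I \right)} = 0$ ($B{\left(I \right)} = \left(-3\right) 0 = 0$)
$K{\left(z \right)} = 7 - z \left(67 + z\right)$ ($K{\left(z \right)} = 7 - \left(z + 67\right) \left(z + 0\right) = 7 - \left(67 + z\right) z = 7 - z \left(67 + z\right)$)
$P{\left(f \right)} + K{\left(-25 - 15 \right)} = -26 - \left(-7 + \left(-25 - 15\right)^{2} + 67 \left(-25 - 15\right)\right) = -26 - -1087 = -26 + \left(7 - 1600 + 2680\right) = -26 + 1087 = 1061$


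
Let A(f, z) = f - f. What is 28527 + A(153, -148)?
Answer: 28527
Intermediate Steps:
A(f, z) = 0
28527 + A(153, -148) = 28527 + 0 = 28527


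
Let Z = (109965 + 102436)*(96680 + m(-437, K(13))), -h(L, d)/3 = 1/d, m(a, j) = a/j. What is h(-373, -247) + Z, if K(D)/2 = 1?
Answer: 10121328416387/494 ≈ 2.0489e+10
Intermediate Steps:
K(D) = 2 (K(D) = 2*1 = 2)
h(L, d) = -3/d
Z = 40977038123/2 (Z = (109965 + 102436)*(96680 - 437/2) = 212401*(96680 - 437*½) = 212401*(96680 - 437/2) = 212401*(192923/2) = 40977038123/2 ≈ 2.0489e+10)
h(-373, -247) + Z = -3/(-247) + 40977038123/2 = -3*(-1/247) + 40977038123/2 = 3/247 + 40977038123/2 = 10121328416387/494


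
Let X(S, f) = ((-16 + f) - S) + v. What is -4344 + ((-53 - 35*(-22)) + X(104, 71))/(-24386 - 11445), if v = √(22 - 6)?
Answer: -155650536/35831 ≈ -4344.0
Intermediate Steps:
v = 4 (v = √16 = 4)
X(S, f) = -12 + f - S (X(S, f) = ((-16 + f) - S) + 4 = (-16 + f - S) + 4 = -12 + f - S)
-4344 + ((-53 - 35*(-22)) + X(104, 71))/(-24386 - 11445) = -4344 + ((-53 - 35*(-22)) + (-12 + 71 - 1*104))/(-24386 - 11445) = -4344 + ((-53 + 770) + (-12 + 71 - 104))/(-35831) = -4344 + (717 - 45)*(-1/35831) = -4344 + 672*(-1/35831) = -4344 - 672/35831 = -155650536/35831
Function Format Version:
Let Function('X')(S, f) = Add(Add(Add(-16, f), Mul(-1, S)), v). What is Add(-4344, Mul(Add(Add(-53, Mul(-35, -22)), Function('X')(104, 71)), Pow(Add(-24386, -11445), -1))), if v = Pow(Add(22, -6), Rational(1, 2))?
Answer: Rational(-155650536, 35831) ≈ -4344.0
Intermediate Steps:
v = 4 (v = Pow(16, Rational(1, 2)) = 4)
Function('X')(S, f) = Add(-12, f, Mul(-1, S)) (Function('X')(S, f) = Add(Add(Add(-16, f), Mul(-1, S)), 4) = Add(Add(-16, f, Mul(-1, S)), 4) = Add(-12, f, Mul(-1, S)))
Add(-4344, Mul(Add(Add(-53, Mul(-35, -22)), Function('X')(104, 71)), Pow(Add(-24386, -11445), -1))) = Add(-4344, Mul(Add(Add(-53, Mul(-35, -22)), Add(-12, 71, Mul(-1, 104))), Pow(Add(-24386, -11445), -1))) = Add(-4344, Mul(Add(Add(-53, 770), Add(-12, 71, -104)), Pow(-35831, -1))) = Add(-4344, Mul(Add(717, -45), Rational(-1, 35831))) = Add(-4344, Mul(672, Rational(-1, 35831))) = Add(-4344, Rational(-672, 35831)) = Rational(-155650536, 35831)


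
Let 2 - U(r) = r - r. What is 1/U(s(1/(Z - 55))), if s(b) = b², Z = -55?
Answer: ½ ≈ 0.50000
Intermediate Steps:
U(r) = 2 (U(r) = 2 - (r - r) = 2 - 1*0 = 2 + 0 = 2)
1/U(s(1/(Z - 55))) = 1/2 = ½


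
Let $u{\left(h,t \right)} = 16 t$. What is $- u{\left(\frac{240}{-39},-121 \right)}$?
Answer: $1936$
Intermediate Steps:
$- u{\left(\frac{240}{-39},-121 \right)} = - 16 \left(-121\right) = \left(-1\right) \left(-1936\right) = 1936$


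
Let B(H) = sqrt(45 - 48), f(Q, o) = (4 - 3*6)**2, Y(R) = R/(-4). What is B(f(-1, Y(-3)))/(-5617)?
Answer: -I*sqrt(3)/5617 ≈ -0.00030836*I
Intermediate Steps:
Y(R) = -R/4 (Y(R) = R*(-1/4) = -R/4)
f(Q, o) = 196 (f(Q, o) = (4 - 18)**2 = (-14)**2 = 196)
B(H) = I*sqrt(3) (B(H) = sqrt(-3) = I*sqrt(3))
B(f(-1, Y(-3)))/(-5617) = (I*sqrt(3))/(-5617) = (I*sqrt(3))*(-1/5617) = -I*sqrt(3)/5617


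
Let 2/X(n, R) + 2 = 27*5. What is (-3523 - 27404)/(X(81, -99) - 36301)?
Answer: 316407/371387 ≈ 0.85196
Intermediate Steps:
X(n, R) = 2/133 (X(n, R) = 2/(-2 + 27*5) = 2/(-2 + 135) = 2/133)
(-3523 - 27404)/(X(81, -99) - 36301) = (-3523 - 27404)/(2/133 - 36301) = -30927/(-4828031/133) = -30927*(-133/4828031) = 316407/371387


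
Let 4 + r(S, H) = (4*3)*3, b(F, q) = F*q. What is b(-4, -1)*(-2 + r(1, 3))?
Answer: 120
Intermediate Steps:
r(S, H) = 32 (r(S, H) = -4 + (4*3)*3 = -4 + 12*3 = -4 + 36 = 32)
b(-4, -1)*(-2 + r(1, 3)) = (-4*(-1))*(-2 + 32) = 4*30 = 120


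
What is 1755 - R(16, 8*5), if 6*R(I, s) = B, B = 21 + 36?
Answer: 3491/2 ≈ 1745.5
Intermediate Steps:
B = 57
R(I, s) = 19/2 (R(I, s) = (⅙)*57 = 19/2)
1755 - R(16, 8*5) = 1755 - 1*19/2 = 1755 - 19/2 = 3491/2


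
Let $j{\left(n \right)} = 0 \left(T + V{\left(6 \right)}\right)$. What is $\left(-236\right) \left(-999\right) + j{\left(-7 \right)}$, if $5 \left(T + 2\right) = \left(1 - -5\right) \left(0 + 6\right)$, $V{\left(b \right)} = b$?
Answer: $235764$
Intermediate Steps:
$T = \frac{26}{5}$ ($T = -2 + \frac{\left(1 - -5\right) \left(0 + 6\right)}{5} = -2 + \frac{\left(1 + 5\right) 6}{5} = -2 + \frac{6 \cdot 6}{5} = -2 + \frac{1}{5} \cdot 36 = -2 + \frac{36}{5} = \frac{26}{5} \approx 5.2$)
$j{\left(n \right)} = 0$ ($j{\left(n \right)} = 0 \left(\frac{26}{5} + 6\right) = 0 \cdot \frac{56}{5} = 0$)
$\left(-236\right) \left(-999\right) + j{\left(-7 \right)} = \left(-236\right) \left(-999\right) + 0 = 235764 + 0 = 235764$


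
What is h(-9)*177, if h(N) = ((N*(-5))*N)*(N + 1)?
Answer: 573480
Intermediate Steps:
h(N) = -5*N²*(1 + N) (h(N) = ((-5*N)*N)*(1 + N) = (-5*N²)*(1 + N) = -5*N²*(1 + N))
h(-9)*177 = (5*(-9)²*(-1 - 1*(-9)))*177 = (5*81*(-1 + 9))*177 = (5*81*8)*177 = 3240*177 = 573480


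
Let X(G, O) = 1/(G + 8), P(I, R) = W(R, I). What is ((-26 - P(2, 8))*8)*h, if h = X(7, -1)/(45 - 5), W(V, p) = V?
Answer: -34/75 ≈ -0.45333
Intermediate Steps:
P(I, R) = R
X(G, O) = 1/(8 + G)
h = 1/600 (h = 1/((8 + 7)*(45 - 5)) = 1/(15*40) = (1/15)*(1/40) = 1/600 ≈ 0.0016667)
((-26 - P(2, 8))*8)*h = ((-26 - 1*8)*8)*(1/600) = ((-26 - 8)*8)*(1/600) = -34*8*(1/600) = -272*1/600 = -34/75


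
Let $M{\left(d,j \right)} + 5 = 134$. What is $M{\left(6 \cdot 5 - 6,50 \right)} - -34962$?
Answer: $35091$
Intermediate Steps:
$M{\left(d,j \right)} = 129$ ($M{\left(d,j \right)} = -5 + 134 = 129$)
$M{\left(6 \cdot 5 - 6,50 \right)} - -34962 = 129 - -34962 = 129 + 34962 = 35091$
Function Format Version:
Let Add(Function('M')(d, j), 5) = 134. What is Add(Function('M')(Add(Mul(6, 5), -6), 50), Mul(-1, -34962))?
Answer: 35091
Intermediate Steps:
Function('M')(d, j) = 129 (Function('M')(d, j) = Add(-5, 134) = 129)
Add(Function('M')(Add(Mul(6, 5), -6), 50), Mul(-1, -34962)) = Add(129, Mul(-1, -34962)) = Add(129, 34962) = 35091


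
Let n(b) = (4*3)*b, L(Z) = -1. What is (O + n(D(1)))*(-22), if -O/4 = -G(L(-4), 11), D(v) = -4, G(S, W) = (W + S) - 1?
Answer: 264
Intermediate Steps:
G(S, W) = -1 + S + W (G(S, W) = (S + W) - 1 = -1 + S + W)
n(b) = 12*b
O = 36 (O = -(-4)*(-1 - 1 + 11) = -(-4)*9 = -4*(-9) = 36)
(O + n(D(1)))*(-22) = (36 + 12*(-4))*(-22) = (36 - 48)*(-22) = -12*(-22) = 264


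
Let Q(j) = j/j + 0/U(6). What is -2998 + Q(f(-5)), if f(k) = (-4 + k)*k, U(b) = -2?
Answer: -2997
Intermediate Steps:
f(k) = k*(-4 + k)
Q(j) = 1 (Q(j) = j/j + 0/(-2) = 1 + 0*(-½) = 1 + 0 = 1)
-2998 + Q(f(-5)) = -2998 + 1 = -2997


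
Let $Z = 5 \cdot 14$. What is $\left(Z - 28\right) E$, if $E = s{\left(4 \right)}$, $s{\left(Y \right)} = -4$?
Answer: $-168$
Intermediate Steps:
$Z = 70$
$E = -4$
$\left(Z - 28\right) E = \left(70 - 28\right) \left(-4\right) = 42 \left(-4\right) = -168$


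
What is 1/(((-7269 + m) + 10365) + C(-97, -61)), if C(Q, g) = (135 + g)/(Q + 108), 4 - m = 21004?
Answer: -11/196870 ≈ -5.5874e-5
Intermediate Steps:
m = -21000 (m = 4 - 1*21004 = 4 - 21004 = -21000)
C(Q, g) = (135 + g)/(108 + Q)
1/(((-7269 + m) + 10365) + C(-97, -61)) = 1/(((-7269 - 21000) + 10365) + (135 - 61)/(108 - 97)) = 1/((-28269 + 10365) + 74/11) = 1/(-17904 + (1/11)*74) = 1/(-17904 + 74/11) = 1/(-196870/11) = -11/196870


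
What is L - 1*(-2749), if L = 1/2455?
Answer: 6748796/2455 ≈ 2749.0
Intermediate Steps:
L = 1/2455 ≈ 0.00040733
L - 1*(-2749) = 1/2455 - 1*(-2749) = 1/2455 + 2749 = 6748796/2455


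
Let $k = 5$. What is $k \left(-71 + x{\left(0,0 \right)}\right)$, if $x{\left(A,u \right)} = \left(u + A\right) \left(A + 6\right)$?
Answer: $-355$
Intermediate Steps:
$x{\left(A,u \right)} = \left(6 + A\right) \left(A + u\right)$ ($x{\left(A,u \right)} = \left(A + u\right) \left(6 + A\right) = \left(6 + A\right) \left(A + u\right)$)
$k \left(-71 + x{\left(0,0 \right)}\right) = 5 \left(-71 + \left(0^{2} + 6 \cdot 0 + 6 \cdot 0 + 0 \cdot 0\right)\right) = 5 \left(-71 + \left(0 + 0 + 0 + 0\right)\right) = 5 \left(-71 + 0\right) = 5 \left(-71\right) = -355$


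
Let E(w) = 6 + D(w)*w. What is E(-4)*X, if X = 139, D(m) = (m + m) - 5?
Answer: 8062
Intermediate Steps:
D(m) = -5 + 2*m (D(m) = 2*m - 5 = -5 + 2*m)
E(w) = 6 + w*(-5 + 2*w) (E(w) = 6 + (-5 + 2*w)*w = 6 + w*(-5 + 2*w))
E(-4)*X = (6 - 4*(-5 + 2*(-4)))*139 = (6 - 4*(-5 - 8))*139 = (6 - 4*(-13))*139 = (6 + 52)*139 = 58*139 = 8062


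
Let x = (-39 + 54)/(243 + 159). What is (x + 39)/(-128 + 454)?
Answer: 5231/43684 ≈ 0.11975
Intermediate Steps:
x = 5/134 (x = 15/402 = 15*(1/402) = 5/134 ≈ 0.037313)
(x + 39)/(-128 + 454) = (5/134 + 39)/(-128 + 454) = (5231/134)/326 = (5231/134)*(1/326) = 5231/43684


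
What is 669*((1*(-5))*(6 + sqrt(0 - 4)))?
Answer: -20070 - 6690*I ≈ -20070.0 - 6690.0*I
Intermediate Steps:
669*((1*(-5))*(6 + sqrt(0 - 4))) = 669*(-5*(6 + sqrt(-4))) = 669*(-5*(6 + 2*I)) = 669*(-30 - 10*I) = -20070 - 6690*I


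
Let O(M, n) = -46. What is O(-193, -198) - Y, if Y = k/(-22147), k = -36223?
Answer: -1054985/22147 ≈ -47.636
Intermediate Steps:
Y = 36223/22147 (Y = -36223/(-22147) = -36223*(-1/22147) = 36223/22147 ≈ 1.6356)
O(-193, -198) - Y = -46 - 1*36223/22147 = -46 - 36223/22147 = -1054985/22147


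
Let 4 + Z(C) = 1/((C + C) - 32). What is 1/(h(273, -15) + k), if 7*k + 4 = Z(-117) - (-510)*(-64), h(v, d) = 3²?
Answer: -1862/8667611 ≈ -0.00021482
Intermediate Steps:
h(v, d) = 9
Z(C) = -4 + 1/(-32 + 2*C) (Z(C) = -4 + 1/((C + C) - 32) = -4 + 1/(2*C - 32) = -4 + 1/(-32 + 2*C))
k = -8684369/1862 (k = -4/7 + ((129 - 8*(-117))/(2*(-16 - 117)) - (-510)*(-64))/7 = -4/7 + ((½)*(129 + 936)/(-133) - 1*32640)/7 = -4/7 + ((½)*(-1/133)*1065 - 32640)/7 = -4/7 + (-1065/266 - 32640)/7 = -4/7 + (⅐)*(-8683305/266) = -4/7 - 8683305/1862 = -8684369/1862 ≈ -4664.0)
1/(h(273, -15) + k) = 1/(9 - 8684369/1862) = 1/(-8667611/1862) = -1862/8667611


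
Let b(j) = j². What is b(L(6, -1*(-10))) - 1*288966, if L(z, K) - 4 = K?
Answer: -288770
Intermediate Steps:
L(z, K) = 4 + K
b(L(6, -1*(-10))) - 1*288966 = (4 - 1*(-10))² - 1*288966 = (4 + 10)² - 288966 = 14² - 288966 = 196 - 288966 = -288770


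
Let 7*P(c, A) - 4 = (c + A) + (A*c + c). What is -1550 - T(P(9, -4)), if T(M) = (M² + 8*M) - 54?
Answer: -72620/49 ≈ -1482.0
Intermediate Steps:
P(c, A) = 4/7 + A/7 + 2*c/7 + A*c/7 (P(c, A) = 4/7 + ((c + A) + (A*c + c))/7 = 4/7 + ((A + c) + (c + A*c))/7 = 4/7 + (A + 2*c + A*c)/7 = 4/7 + (A/7 + 2*c/7 + A*c/7) = 4/7 + A/7 + 2*c/7 + A*c/7)
T(M) = -54 + M² + 8*M
-1550 - T(P(9, -4)) = -1550 - (-54 + (4/7 + (⅐)*(-4) + (2/7)*9 + (⅐)*(-4)*9)² + 8*(4/7 + (⅐)*(-4) + (2/7)*9 + (⅐)*(-4)*9)) = -1550 - (-54 + (4/7 - 4/7 + 18/7 - 36/7)² + 8*(4/7 - 4/7 + 18/7 - 36/7)) = -1550 - (-54 + (-18/7)² + 8*(-18/7)) = -1550 - (-54 + 324/49 - 144/7) = -1550 - 1*(-3330/49) = -1550 + 3330/49 = -72620/49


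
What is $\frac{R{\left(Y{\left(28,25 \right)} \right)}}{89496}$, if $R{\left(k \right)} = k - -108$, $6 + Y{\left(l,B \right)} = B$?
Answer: $\frac{127}{89496} \approx 0.0014191$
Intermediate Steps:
$Y{\left(l,B \right)} = -6 + B$
$R{\left(k \right)} = 108 + k$ ($R{\left(k \right)} = k + 108 = 108 + k$)
$\frac{R{\left(Y{\left(28,25 \right)} \right)}}{89496} = \frac{108 + \left(-6 + 25\right)}{89496} = \left(108 + 19\right) \frac{1}{89496} = 127 \cdot \frac{1}{89496} = \frac{127}{89496}$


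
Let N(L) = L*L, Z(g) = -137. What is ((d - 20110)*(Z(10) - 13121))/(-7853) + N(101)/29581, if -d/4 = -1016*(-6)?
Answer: -17449794743159/232299593 ≈ -75118.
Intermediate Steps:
d = -24384 (d = -(-4064)*(-6) = -4*6096 = -24384)
N(L) = L²
((d - 20110)*(Z(10) - 13121))/(-7853) + N(101)/29581 = ((-24384 - 20110)*(-137 - 13121))/(-7853) + 101²/29581 = -44494*(-13258)*(-1/7853) + 10201*(1/29581) = 589901452*(-1/7853) + 10201/29581 = -589901452/7853 + 10201/29581 = -17449794743159/232299593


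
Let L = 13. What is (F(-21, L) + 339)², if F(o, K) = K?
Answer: 123904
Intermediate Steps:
(F(-21, L) + 339)² = (13 + 339)² = 352² = 123904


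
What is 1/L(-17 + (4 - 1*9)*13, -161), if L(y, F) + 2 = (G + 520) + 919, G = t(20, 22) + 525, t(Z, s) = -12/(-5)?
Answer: 5/9822 ≈ 0.00050906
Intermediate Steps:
t(Z, s) = 12/5 (t(Z, s) = -12*(-⅕) = 12/5)
G = 2637/5 (G = 12/5 + 525 = 2637/5 ≈ 527.40)
L(y, F) = 9822/5 (L(y, F) = -2 + ((2637/5 + 520) + 919) = -2 + (5237/5 + 919) = -2 + 9832/5 = 9822/5)
1/L(-17 + (4 - 1*9)*13, -161) = 1/(9822/5) = 5/9822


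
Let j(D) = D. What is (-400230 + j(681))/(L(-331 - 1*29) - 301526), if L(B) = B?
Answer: 399549/301886 ≈ 1.3235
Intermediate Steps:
(-400230 + j(681))/(L(-331 - 1*29) - 301526) = (-400230 + 681)/((-331 - 1*29) - 301526) = -399549/((-331 - 29) - 301526) = -399549/(-360 - 301526) = -399549/(-301886) = -399549*(-1/301886) = 399549/301886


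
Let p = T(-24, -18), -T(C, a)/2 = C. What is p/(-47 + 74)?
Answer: 16/9 ≈ 1.7778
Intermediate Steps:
T(C, a) = -2*C
p = 48 (p = -2*(-24) = 48)
p/(-47 + 74) = 48/(-47 + 74) = 48/27 = 48*(1/27) = 16/9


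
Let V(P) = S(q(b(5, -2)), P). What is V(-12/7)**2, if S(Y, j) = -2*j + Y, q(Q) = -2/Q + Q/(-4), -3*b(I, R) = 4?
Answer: 48841/1764 ≈ 27.688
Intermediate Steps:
b(I, R) = -4/3 (b(I, R) = -1/3*4 = -4/3)
q(Q) = -2/Q - Q/4 (q(Q) = -2/Q + Q*(-1/4) = -2/Q - Q/4)
S(Y, j) = Y - 2*j
V(P) = 11/6 - 2*P (V(P) = (-2/(-4/3) - 1/4*(-4/3)) - 2*P = (-2*(-3/4) + 1/3) - 2*P = (3/2 + 1/3) - 2*P = 11/6 - 2*P)
V(-12/7)**2 = (11/6 - (-24)/7)**2 = (11/6 - 2*(-12/7))**2 = (11/6 + 24/7)**2 = (221/42)**2 = 48841/1764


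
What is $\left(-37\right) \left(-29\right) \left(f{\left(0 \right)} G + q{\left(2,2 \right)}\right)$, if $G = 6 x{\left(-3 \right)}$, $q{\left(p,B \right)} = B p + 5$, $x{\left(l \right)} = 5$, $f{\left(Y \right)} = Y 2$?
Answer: $9657$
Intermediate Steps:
$f{\left(Y \right)} = 2 Y$
$q{\left(p,B \right)} = 5 + B p$
$G = 30$ ($G = 6 \cdot 5 = 30$)
$\left(-37\right) \left(-29\right) \left(f{\left(0 \right)} G + q{\left(2,2 \right)}\right) = \left(-37\right) \left(-29\right) \left(2 \cdot 0 \cdot 30 + \left(5 + 2 \cdot 2\right)\right) = 1073 \left(0 \cdot 30 + \left(5 + 4\right)\right) = 1073 \left(0 + 9\right) = 1073 \cdot 9 = 9657$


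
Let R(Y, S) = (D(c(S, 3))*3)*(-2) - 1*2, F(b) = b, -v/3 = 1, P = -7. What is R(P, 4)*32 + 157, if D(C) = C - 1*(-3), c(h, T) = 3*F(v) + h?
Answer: 477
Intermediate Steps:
v = -3 (v = -3*1 = -3)
c(h, T) = -9 + h (c(h, T) = 3*(-3) + h = -9 + h)
D(C) = 3 + C (D(C) = C + 3 = 3 + C)
R(Y, S) = 34 - 6*S (R(Y, S) = ((3 + (-9 + S))*3)*(-2) - 1*2 = ((-6 + S)*3)*(-2) - 2 = (-18 + 3*S)*(-2) - 2 = (36 - 6*S) - 2 = 34 - 6*S)
R(P, 4)*32 + 157 = (34 - 6*4)*32 + 157 = (34 - 24)*32 + 157 = 10*32 + 157 = 320 + 157 = 477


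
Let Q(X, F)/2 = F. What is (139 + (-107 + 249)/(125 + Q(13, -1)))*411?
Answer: 2361743/41 ≈ 57604.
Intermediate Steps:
Q(X, F) = 2*F
(139 + (-107 + 249)/(125 + Q(13, -1)))*411 = (139 + (-107 + 249)/(125 + 2*(-1)))*411 = (139 + 142/(125 - 2))*411 = (139 + 142/123)*411 = (17239/123)*411 = 2361743/41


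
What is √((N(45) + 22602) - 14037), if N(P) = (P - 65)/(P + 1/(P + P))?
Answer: √140549505765/4051 ≈ 92.545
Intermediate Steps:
N(P) = (-65 + P)/(P + 1/(2*P))
√((N(45) + 22602) - 14037) = √((2*45*(-65 + 45)/(1 + 2*45²) + 22602) - 14037) = √((2*45*(-20)/(1 + 2*2025) + 22602) - 14037) = √((2*45*(-20)/(1 + 4050) + 22602) - 14037) = √((2*45*(-20)/4051 + 22602) - 14037) = √((2*45*(1/4051)*(-20) + 22602) - 14037) = √((-1800/4051 + 22602) - 14037) = √(91558902/4051 - 14037) = √(34695015/4051) = √140549505765/4051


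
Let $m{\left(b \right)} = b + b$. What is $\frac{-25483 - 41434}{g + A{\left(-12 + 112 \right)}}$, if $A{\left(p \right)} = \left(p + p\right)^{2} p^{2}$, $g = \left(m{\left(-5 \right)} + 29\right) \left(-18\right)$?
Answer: $- \frac{66917}{399999658} \approx -0.00016729$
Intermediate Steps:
$m{\left(b \right)} = 2 b$
$g = -342$ ($g = \left(2 \left(-5\right) + 29\right) \left(-18\right) = \left(-10 + 29\right) \left(-18\right) = 19 \left(-18\right) = -342$)
$A{\left(p \right)} = 4 p^{4}$ ($A{\left(p \right)} = \left(2 p\right)^{2} p^{2} = 4 p^{2} p^{2} = 4 p^{4}$)
$\frac{-25483 - 41434}{g + A{\left(-12 + 112 \right)}} = \frac{-25483 - 41434}{-342 + 4 \left(-12 + 112\right)^{4}} = - \frac{66917}{-342 + 4 \cdot 100^{4}} = - \frac{66917}{-342 + 4 \cdot 100000000} = - \frac{66917}{-342 + 400000000} = - \frac{66917}{399999658}$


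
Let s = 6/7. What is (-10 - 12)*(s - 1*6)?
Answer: 792/7 ≈ 113.14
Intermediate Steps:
s = 6/7 (s = 6*(⅐) = 6/7 ≈ 0.85714)
(-10 - 12)*(s - 1*6) = (-10 - 12)*(6/7 - 1*6) = -22*(6/7 - 6) = -22*(-36/7) = 792/7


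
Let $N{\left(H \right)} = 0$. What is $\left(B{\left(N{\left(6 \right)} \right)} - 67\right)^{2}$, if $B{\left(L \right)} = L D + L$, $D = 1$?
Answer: $4489$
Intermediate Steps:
$B{\left(L \right)} = 2 L$ ($B{\left(L \right)} = L 1 + L = L + L = 2 L$)
$\left(B{\left(N{\left(6 \right)} \right)} - 67\right)^{2} = \left(2 \cdot 0 - 67\right)^{2} = \left(0 - 67\right)^{2} = \left(-67\right)^{2} = 4489$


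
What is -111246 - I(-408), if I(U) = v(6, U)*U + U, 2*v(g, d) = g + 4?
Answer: -108798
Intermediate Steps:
v(g, d) = 2 + g/2 (v(g, d) = (g + 4)/2 = (4 + g)/2 = 2 + g/2)
I(U) = 6*U (I(U) = (2 + (½)*6)*U + U = (2 + 3)*U + U = 5*U + U = 6*U)
-111246 - I(-408) = -111246 - 6*(-408) = -111246 - 1*(-2448) = -111246 + 2448 = -108798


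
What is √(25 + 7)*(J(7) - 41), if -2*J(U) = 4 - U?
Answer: -158*√2 ≈ -223.45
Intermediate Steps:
J(U) = -2 + U/2 (J(U) = -(4 - U)/2 = -2 + U/2)
√(25 + 7)*(J(7) - 41) = √(25 + 7)*((-2 + (½)*7) - 41) = √32*((-2 + 7/2) - 41) = (4*√2)*(3/2 - 41) = (4*√2)*(-79/2) = -158*√2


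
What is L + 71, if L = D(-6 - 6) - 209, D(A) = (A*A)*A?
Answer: -1866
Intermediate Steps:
D(A) = A**3 (D(A) = A**2*A = A**3)
L = -1937 (L = (-6 - 6)**3 - 209 = (-12)**3 - 209 = -1728 - 209 = -1937)
L + 71 = -1937 + 71 = -1866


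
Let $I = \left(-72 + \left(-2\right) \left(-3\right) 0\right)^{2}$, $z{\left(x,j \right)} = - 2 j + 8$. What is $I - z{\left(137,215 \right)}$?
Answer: $5606$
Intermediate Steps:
$z{\left(x,j \right)} = 8 - 2 j$
$I = 5184$ ($I = \left(-72 + 6 \cdot 0\right)^{2} = \left(-72 + 0\right)^{2} = \left(-72\right)^{2} = 5184$)
$I - z{\left(137,215 \right)} = 5184 - \left(8 - 430\right) = 5184 - -422 = 5184 + 422 = 5606$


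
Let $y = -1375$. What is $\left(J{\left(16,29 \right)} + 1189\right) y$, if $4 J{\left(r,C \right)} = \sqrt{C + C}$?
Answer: $-1634875 - \frac{1375 \sqrt{58}}{4} \approx -1.6375 \cdot 10^{6}$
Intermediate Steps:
$J{\left(r,C \right)} = \frac{\sqrt{2} \sqrt{C}}{4}$ ($J{\left(r,C \right)} = \frac{\sqrt{C + C}}{4} = \frac{\sqrt{2 C}}{4} = \frac{\sqrt{2} \sqrt{C}}{4}$)
$\left(J{\left(16,29 \right)} + 1189\right) y = \left(\frac{\sqrt{2} \sqrt{29}}{4} + 1189\right) \left(-1375\right) = \left(\frac{\sqrt{58}}{4} + 1189\right) \left(-1375\right) = \left(1189 + \frac{\sqrt{58}}{4}\right) \left(-1375\right) = -1634875 - \frac{1375 \sqrt{58}}{4}$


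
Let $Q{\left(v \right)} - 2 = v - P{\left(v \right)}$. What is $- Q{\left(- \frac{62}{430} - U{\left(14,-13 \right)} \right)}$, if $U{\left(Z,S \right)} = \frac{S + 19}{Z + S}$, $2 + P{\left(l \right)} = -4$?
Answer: $- \frac{399}{215} \approx -1.8558$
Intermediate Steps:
$P{\left(l \right)} = -6$ ($P{\left(l \right)} = -2 - 4 = -6$)
$U{\left(Z,S \right)} = \frac{19 + S}{S + Z}$
$Q{\left(v \right)} = 8 + v$ ($Q{\left(v \right)} = 2 + \left(v - -6\right) = 2 + \left(v + 6\right) = 2 + \left(6 + v\right) = 8 + v$)
$- Q{\left(- \frac{62}{430} - U{\left(14,-13 \right)} \right)} = - (8 - \left(\frac{31}{215} + \frac{19 - 13}{-13 + 14}\right)) = - (8 - \left(\frac{31}{215} + 1^{-1} \cdot 6\right)) = - (8 - \left(\frac{31}{215} + 1 \cdot 6\right)) = - (8 - \frac{1321}{215}) = \left(-1\right) \frac{399}{215} = - \frac{399}{215}$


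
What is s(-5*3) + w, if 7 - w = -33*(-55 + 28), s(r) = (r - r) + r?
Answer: -899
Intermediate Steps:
s(r) = r (s(r) = 0 + r = r)
w = -884 (w = 7 - (-33)*(-55 + 28) = 7 - (-33)*(-27) = 7 - 1*891 = 7 - 891 = -884)
s(-5*3) + w = -5*3 - 884 = -15 - 884 = -899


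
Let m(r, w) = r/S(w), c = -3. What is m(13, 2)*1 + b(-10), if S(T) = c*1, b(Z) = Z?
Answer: -43/3 ≈ -14.333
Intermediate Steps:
S(T) = -3 (S(T) = -3*1 = -3)
m(r, w) = -r/3 (m(r, w) = r/(-3) = r*(-⅓) = -r/3)
m(13, 2)*1 + b(-10) = -⅓*13*1 - 10 = -13/3*1 - 10 = -13/3 - 10 = -43/3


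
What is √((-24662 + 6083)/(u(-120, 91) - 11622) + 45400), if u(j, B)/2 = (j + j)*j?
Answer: √10663742016482/15326 ≈ 213.07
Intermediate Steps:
u(j, B) = 4*j² (u(j, B) = 2*((j + j)*j) = 2*((2*j)*j) = 2*(2*j²) = 4*j²)
√((-24662 + 6083)/(u(-120, 91) - 11622) + 45400) = √((-24662 + 6083)/(4*(-120)² - 11622) + 45400) = √(-18579/(4*14400 - 11622) + 45400) = √(-18579/(57600 - 11622) + 45400) = √(-18579/45978 + 45400) = √(-18579*1/45978 + 45400) = √(-6193/15326 + 45400) = √(695794207/15326) = √10663742016482/15326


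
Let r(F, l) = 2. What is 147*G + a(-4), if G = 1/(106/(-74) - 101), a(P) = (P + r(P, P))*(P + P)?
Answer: 55201/3790 ≈ 14.565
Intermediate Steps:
a(P) = 2*P*(2 + P) (a(P) = (P + 2)*(P + P) = (2 + P)*(2*P) = 2*P*(2 + P))
G = -37/3790 (G = 1/(106*(-1/74) - 101) = 1/(-53/37 - 101) = 1/(-3790/37) = -37/3790 ≈ -0.0097625)
147*G + a(-4) = 147*(-37/3790) + 2*(-4)*(2 - 4) = -5439/3790 + 2*(-4)*(-2) = -5439/3790 + 16 = 55201/3790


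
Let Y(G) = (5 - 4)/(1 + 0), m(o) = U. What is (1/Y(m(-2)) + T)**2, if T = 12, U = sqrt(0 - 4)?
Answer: 169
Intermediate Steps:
U = 2*I (U = sqrt(-4) = 2*I ≈ 2.0*I)
m(o) = 2*I
Y(G) = 1 (Y(G) = 1/1 = 1*1 = 1)
(1/Y(m(-2)) + T)**2 = (1/1 + 12)**2 = (1 + 12)**2 = 13**2 = 169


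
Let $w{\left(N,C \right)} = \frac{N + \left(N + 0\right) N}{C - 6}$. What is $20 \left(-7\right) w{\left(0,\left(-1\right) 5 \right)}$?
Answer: $0$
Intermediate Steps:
$w{\left(N,C \right)} = \frac{N + N^{2}}{-6 + C}$ ($w{\left(N,C \right)} = \frac{N + N N}{-6 + C} = \frac{N + N^{2}}{-6 + C}$)
$20 \left(-7\right) w{\left(0,\left(-1\right) 5 \right)} = 20 \left(-7\right) \frac{0 \left(1 + 0\right)}{-6 - 5} = - 140 \cdot 0 \frac{1}{-6 - 5} \cdot 1 = - 140 \cdot 0 \frac{1}{-11} \cdot 1 = - 140 \cdot 0 \left(- \frac{1}{11}\right) 1 = \left(-140\right) 0 = 0$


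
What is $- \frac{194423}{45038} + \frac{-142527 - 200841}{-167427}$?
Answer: $- \frac{1898561293}{837841914} \approx -2.266$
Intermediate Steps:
$- \frac{194423}{45038} + \frac{-142527 - 200841}{-167427} = \left(-194423\right) \frac{1}{45038} + \left(-142527 - 200841\right) \left(- \frac{1}{167427}\right) = - \frac{194423}{45038} - - \frac{38152}{18603} = - \frac{194423}{45038} + \frac{38152}{18603} = - \frac{1898561293}{837841914}$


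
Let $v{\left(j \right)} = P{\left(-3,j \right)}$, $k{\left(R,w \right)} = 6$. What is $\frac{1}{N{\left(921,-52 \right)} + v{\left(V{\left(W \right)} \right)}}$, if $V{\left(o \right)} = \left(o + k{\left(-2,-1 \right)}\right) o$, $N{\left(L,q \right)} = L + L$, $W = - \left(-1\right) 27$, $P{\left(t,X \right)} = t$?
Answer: $\frac{1}{1839} \approx 0.00054377$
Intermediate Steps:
$W = 27$ ($W = \left(-1\right) \left(-27\right) = 27$)
$N{\left(L,q \right)} = 2 L$
$V{\left(o \right)} = o \left(6 + o\right)$ ($V{\left(o \right)} = \left(o + 6\right) o = \left(6 + o\right) o = o \left(6 + o\right)$)
$v{\left(j \right)} = -3$
$\frac{1}{N{\left(921,-52 \right)} + v{\left(V{\left(W \right)} \right)}} = \frac{1}{2 \cdot 921 - 3} = \frac{1}{1842 - 3} = \frac{1}{1839}$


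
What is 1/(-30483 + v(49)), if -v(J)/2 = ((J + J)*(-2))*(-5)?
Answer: -1/32443 ≈ -3.0823e-5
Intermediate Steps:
v(J) = -40*J (v(J) = -2*(J + J)*(-2)*(-5) = -2*(2*J)*(-2)*(-5) = -2*(-4*J)*(-5) = -40*J)
1/(-30483 + v(49)) = 1/(-30483 - 40*49) = 1/(-30483 - 1960) = 1/(-32443) = -1/32443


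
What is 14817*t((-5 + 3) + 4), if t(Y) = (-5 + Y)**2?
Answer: 133353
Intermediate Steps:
14817*t((-5 + 3) + 4) = 14817*(-5 + ((-5 + 3) + 4))**2 = 14817*(-5 + (-2 + 4))**2 = 14817*(-5 + 2)**2 = 14817*(-3)**2 = 14817*9 = 133353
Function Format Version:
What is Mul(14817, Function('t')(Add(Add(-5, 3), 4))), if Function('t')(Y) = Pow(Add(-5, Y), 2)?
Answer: 133353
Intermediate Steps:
Mul(14817, Function('t')(Add(Add(-5, 3), 4))) = Mul(14817, Pow(Add(-5, Add(Add(-5, 3), 4)), 2)) = Mul(14817, Pow(Add(-5, Add(-2, 4)), 2)) = Mul(14817, Pow(Add(-5, 2), 2)) = Mul(14817, Pow(-3, 2)) = Mul(14817, 9) = 133353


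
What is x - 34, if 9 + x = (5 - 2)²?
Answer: -34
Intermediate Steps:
x = 0 (x = -9 + (5 - 2)² = -9 + 3² = -9 + 9 = 0)
x - 34 = 0 - 34 = -34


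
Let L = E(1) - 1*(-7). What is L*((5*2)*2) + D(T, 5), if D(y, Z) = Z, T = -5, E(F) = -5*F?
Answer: 45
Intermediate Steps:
L = 2 (L = -5*1 - 1*(-7) = -5 + 7 = 2)
L*((5*2)*2) + D(T, 5) = 2*((5*2)*2) + 5 = 2*(10*2) + 5 = 2*20 + 5 = 40 + 5 = 45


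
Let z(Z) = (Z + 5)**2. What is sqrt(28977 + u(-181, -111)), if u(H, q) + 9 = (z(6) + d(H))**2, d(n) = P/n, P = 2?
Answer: sqrt(1428586849)/181 ≈ 208.82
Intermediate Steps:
z(Z) = (5 + Z)**2
d(n) = 2/n
u(H, q) = -9 + (121 + 2/H)**2 (u(H, q) = -9 + ((5 + 6)**2 + 2/H)**2 = -9 + (11**2 + 2/H)**2 = -9 + (121 + 2/H)**2)
sqrt(28977 + u(-181, -111)) = sqrt(28977 + (14632 + 4/(-181)**2 + 484/(-181))) = sqrt(28977 + (14632 + 4*(1/32761) + 484*(-1/181))) = sqrt(28977 + (14632 + 4/32761 - 484/181)) = sqrt(28977 + 479271352/32761) = sqrt(1428586849/32761) = sqrt(1428586849)/181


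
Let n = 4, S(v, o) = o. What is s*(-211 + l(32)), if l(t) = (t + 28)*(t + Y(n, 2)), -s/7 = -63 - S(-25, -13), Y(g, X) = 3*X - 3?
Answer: 661150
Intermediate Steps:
Y(g, X) = -3 + 3*X
s = 350 (s = -7*(-63 - 1*(-13)) = -7*(-63 + 13) = -7*(-50) = 350)
l(t) = (3 + t)*(28 + t) (l(t) = (t + 28)*(t + (-3 + 3*2)) = (28 + t)*(t + (-3 + 6)) = (28 + t)*(t + 3) = (28 + t)*(3 + t) = (3 + t)*(28 + t))
s*(-211 + l(32)) = 350*(-211 + (84 + 32² + 31*32)) = 350*(-211 + (84 + 1024 + 992)) = 350*(-211 + 2100) = 350*1889 = 661150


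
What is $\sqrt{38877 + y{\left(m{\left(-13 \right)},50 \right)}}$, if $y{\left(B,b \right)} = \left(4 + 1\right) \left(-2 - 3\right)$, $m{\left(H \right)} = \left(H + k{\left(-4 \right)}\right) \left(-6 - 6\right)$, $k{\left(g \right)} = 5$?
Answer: $2 \sqrt{9713} \approx 197.11$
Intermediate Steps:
$m{\left(H \right)} = -60 - 12 H$ ($m{\left(H \right)} = \left(H + 5\right) \left(-6 - 6\right) = \left(5 + H\right) \left(-12\right) = -60 - 12 H$)
$y{\left(B,b \right)} = -25$ ($y{\left(B,b \right)} = 5 \left(-5\right) = -25$)
$\sqrt{38877 + y{\left(m{\left(-13 \right)},50 \right)}} = \sqrt{38877 - 25} = \sqrt{38852} = 2 \sqrt{9713}$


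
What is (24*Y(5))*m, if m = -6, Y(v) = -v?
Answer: 720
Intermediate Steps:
(24*Y(5))*m = (24*(-1*5))*(-6) = (24*(-5))*(-6) = -120*(-6) = 720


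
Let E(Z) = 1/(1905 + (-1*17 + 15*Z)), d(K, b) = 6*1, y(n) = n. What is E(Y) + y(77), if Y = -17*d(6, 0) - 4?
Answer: 22947/298 ≈ 77.003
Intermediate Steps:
d(K, b) = 6
Y = -106 (Y = -17*6 - 4 = -102 - 4 = -106)
E(Z) = 1/(1888 + 15*Z) (E(Z) = 1/(1905 + (-17 + 15*Z)) = 1/(1888 + 15*Z))
E(Y) + y(77) = 1/(1888 + 15*(-106)) + 77 = 1/(1888 - 1590) + 77 = 1/298 + 77 = 22947/298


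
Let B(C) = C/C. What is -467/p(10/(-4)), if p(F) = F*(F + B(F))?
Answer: -1868/15 ≈ -124.53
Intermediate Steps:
B(C) = 1
p(F) = F*(1 + F) (p(F) = F*(F + 1) = F*(1 + F))
-467/p(10/(-4)) = -467*(-2/(5*(1 + 10/(-4)))) = -467*(-2/(5*(1 + 10*(-¼)))) = -467*(-2/(5*(1 - 5/2))) = -467/((-5/2*(-3/2))) = -467/15/4 = -467*4/15 = -1868/15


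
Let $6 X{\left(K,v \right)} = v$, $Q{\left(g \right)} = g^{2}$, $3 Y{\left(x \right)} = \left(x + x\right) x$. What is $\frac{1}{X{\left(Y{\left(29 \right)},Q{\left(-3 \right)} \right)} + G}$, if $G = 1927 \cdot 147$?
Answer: $\frac{2}{566541} \approx 3.5302 \cdot 10^{-6}$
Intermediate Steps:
$Y{\left(x \right)} = \frac{2 x^{2}}{3}$ ($Y{\left(x \right)} = \frac{\left(x + x\right) x}{3} = \frac{2 x x}{3} = \frac{2 x^{2}}{3}$)
$X{\left(K,v \right)} = \frac{v}{6}$
$G = 283269$
$\frac{1}{X{\left(Y{\left(29 \right)},Q{\left(-3 \right)} \right)} + G} = \frac{1}{\frac{\left(-3\right)^{2}}{6} + 283269} = \frac{1}{\frac{1}{6} \cdot 9 + 283269} = \frac{1}{\frac{3}{2} + 283269} = \frac{1}{\frac{566541}{2}} = \frac{2}{566541}$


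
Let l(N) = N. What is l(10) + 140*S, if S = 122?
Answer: 17090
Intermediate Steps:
l(10) + 140*S = 10 + 140*122 = 10 + 17080 = 17090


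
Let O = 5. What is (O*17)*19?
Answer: 1615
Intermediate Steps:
(O*17)*19 = (5*17)*19 = 85*19 = 1615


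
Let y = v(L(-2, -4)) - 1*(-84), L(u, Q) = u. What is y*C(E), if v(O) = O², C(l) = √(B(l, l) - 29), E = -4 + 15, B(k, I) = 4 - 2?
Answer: 264*I*√3 ≈ 457.26*I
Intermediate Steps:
B(k, I) = 2
E = 11
C(l) = 3*I*√3 (C(l) = √(2 - 29) = √(-27) = 3*I*√3)
y = 88 (y = (-2)² - 1*(-84) = 4 + 84 = 88)
y*C(E) = 88*(3*I*√3) = 264*I*√3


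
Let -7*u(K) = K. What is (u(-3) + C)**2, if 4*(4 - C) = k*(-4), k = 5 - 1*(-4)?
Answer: 8836/49 ≈ 180.33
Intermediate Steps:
u(K) = -K/7
k = 9 (k = 5 + 4 = 9)
C = 13 (C = 4 - 9*(-4)/4 = 4 - 1/4*(-36) = 4 + 9 = 13)
(u(-3) + C)**2 = (-1/7*(-3) + 13)**2 = (3/7 + 13)**2 = (94/7)**2 = 8836/49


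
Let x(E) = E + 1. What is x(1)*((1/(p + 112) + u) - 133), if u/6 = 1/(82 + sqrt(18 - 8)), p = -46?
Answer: -3272017/12309 - 2*sqrt(10)/1119 ≈ -265.83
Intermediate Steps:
x(E) = 1 + E
u = 6/(82 + sqrt(10)) (u = 6/(82 + sqrt(18 - 8)) = 6/(82 + sqrt(10)) ≈ 0.070454)
x(1)*((1/(p + 112) + u) - 133) = (1 + 1)*((1/(-46 + 112) + (82/1119 - sqrt(10)/1119)) - 133) = 2*((1/66 + (82/1119 - sqrt(10)/1119)) - 133) = 2*((2177/24618 - sqrt(10)/1119) - 133) = 2*(-3272017/24618 - sqrt(10)/1119) = -3272017/12309 - 2*sqrt(10)/1119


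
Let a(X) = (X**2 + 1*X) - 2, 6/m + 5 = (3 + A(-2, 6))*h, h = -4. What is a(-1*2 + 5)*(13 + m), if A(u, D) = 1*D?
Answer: 5270/41 ≈ 128.54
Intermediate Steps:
A(u, D) = D
m = -6/41 (m = 6/(-5 + (3 + 6)*(-4)) = 6/(-5 + 9*(-4)) = 6/(-5 - 36) = 6/(-41) = 6*(-1/41) = -6/41 ≈ -0.14634)
a(X) = -2 + X + X**2 (a(X) = (X**2 + X) - 2 = (X + X**2) - 2 = -2 + X + X**2)
a(-1*2 + 5)*(13 + m) = (-2 + (-1*2 + 5) + (-1*2 + 5)**2)*(13 - 6/41) = (-2 + (-2 + 5) + (-2 + 5)**2)*(527/41) = (-2 + 3 + 3**2)*(527/41) = (-2 + 3 + 9)*(527/41) = 10*(527/41) = 5270/41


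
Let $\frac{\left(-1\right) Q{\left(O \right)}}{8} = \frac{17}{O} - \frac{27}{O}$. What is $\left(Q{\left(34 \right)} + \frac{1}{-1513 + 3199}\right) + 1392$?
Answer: $\frac{39964961}{28662} \approx 1394.4$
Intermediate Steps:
$Q{\left(O \right)} = \frac{80}{O}$ ($Q{\left(O \right)} = - 8 \left(\frac{17}{O} - \frac{27}{O}\right) = - 8 \left(- \frac{10}{O}\right) = \frac{80}{O}$)
$\left(Q{\left(34 \right)} + \frac{1}{-1513 + 3199}\right) + 1392 = \left(\frac{80}{34} + \frac{1}{-1513 + 3199}\right) + 1392 = \left(80 \cdot \frac{1}{34} + \frac{1}{1686}\right) + 1392 = \left(\frac{40}{17} + \frac{1}{1686}\right) + 1392 = \frac{67457}{28662} + 1392 = \frac{39964961}{28662}$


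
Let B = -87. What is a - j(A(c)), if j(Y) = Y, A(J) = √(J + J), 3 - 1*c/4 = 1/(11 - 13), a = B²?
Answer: 7569 - 2*√7 ≈ 7563.7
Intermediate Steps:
a = 7569 (a = (-87)² = 7569)
c = 14 (c = 12 - 4/(11 - 13) = 12 - 4/(-2) = 12 - 4*(-½) = 12 + 2 = 14)
A(J) = √2*√J (A(J) = √(2*J) = √2*√J)
a - j(A(c)) = 7569 - √2*√14 = 7569 - 2*√7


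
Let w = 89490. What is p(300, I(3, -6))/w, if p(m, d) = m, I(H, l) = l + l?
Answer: 10/2983 ≈ 0.0033523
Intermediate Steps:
I(H, l) = 2*l
p(300, I(3, -6))/w = 300/89490 = 300*(1/89490) = 10/2983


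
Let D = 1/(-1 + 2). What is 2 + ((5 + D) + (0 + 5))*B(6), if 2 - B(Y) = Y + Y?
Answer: -108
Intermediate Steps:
D = 1 (D = 1/1 = 1)
B(Y) = 2 - 2*Y (B(Y) = 2 - (Y + Y) = 2 - 2*Y)
2 + ((5 + D) + (0 + 5))*B(6) = 2 + ((5 + 1) + (0 + 5))*(2 - 2*6) = 2 + (6 + 5)*(2 - 12) = 2 + 11*(-10) = 2 - 110 = -108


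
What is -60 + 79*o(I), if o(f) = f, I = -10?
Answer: -850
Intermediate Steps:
-60 + 79*o(I) = -60 + 79*(-10) = -60 - 790 = -850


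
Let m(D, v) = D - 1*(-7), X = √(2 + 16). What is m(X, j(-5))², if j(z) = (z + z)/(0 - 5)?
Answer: 67 + 42*√2 ≈ 126.40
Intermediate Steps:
j(z) = -2*z/5 (j(z) = (2*z)/(-5) = (2*z)*(-⅕) = -2*z/5)
X = 3*√2 (X = √18 = 3*√2 ≈ 4.2426)
m(D, v) = 7 + D (m(D, v) = D + 7 = 7 + D)
m(X, j(-5))² = (7 + 3*√2)²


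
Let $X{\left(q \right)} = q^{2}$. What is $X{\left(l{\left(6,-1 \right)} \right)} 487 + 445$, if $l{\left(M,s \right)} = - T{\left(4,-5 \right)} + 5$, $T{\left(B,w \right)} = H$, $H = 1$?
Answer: $8237$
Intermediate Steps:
$T{\left(B,w \right)} = 1$
$l{\left(M,s \right)} = 4$ ($l{\left(M,s \right)} = \left(-1\right) 1 + 5 = -1 + 5 = 4$)
$X{\left(l{\left(6,-1 \right)} \right)} 487 + 445 = 4^{2} \cdot 487 + 445 = 16 \cdot 487 + 445 = 7792 + 445 = 8237$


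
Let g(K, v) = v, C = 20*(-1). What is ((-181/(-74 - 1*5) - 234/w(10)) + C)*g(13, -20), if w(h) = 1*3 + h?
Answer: 56420/79 ≈ 714.18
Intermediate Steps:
w(h) = 3 + h
C = -20
((-181/(-74 - 1*5) - 234/w(10)) + C)*g(13, -20) = ((-181/(-74 - 1*5) - 234/(3 + 10)) - 20)*(-20) = ((-181/(-74 - 5) - 234/13) - 20)*(-20) = ((-181/(-79) - 234*1/13) - 20)*(-20) = ((-181*(-1/79) - 18) - 20)*(-20) = ((181/79 - 18) - 20)*(-20) = (-1241/79 - 20)*(-20) = -2821/79*(-20) = 56420/79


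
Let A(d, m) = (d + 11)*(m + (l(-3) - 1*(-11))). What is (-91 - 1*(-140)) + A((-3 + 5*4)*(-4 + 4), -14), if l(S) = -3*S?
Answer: 115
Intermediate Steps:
A(d, m) = (11 + d)*(20 + m) (A(d, m) = (d + 11)*(m + (-3*(-3) - 1*(-11))) = (11 + d)*(m + (9 + 11)) = (11 + d)*(m + 20) = (11 + d)*(20 + m))
(-91 - 1*(-140)) + A((-3 + 5*4)*(-4 + 4), -14) = (-91 - 1*(-140)) + (220 + 11*(-14) + 20*((-3 + 5*4)*(-4 + 4)) + ((-3 + 5*4)*(-4 + 4))*(-14)) = (-91 + 140) + (220 - 154 + 20*((-3 + 20)*0) + ((-3 + 20)*0)*(-14)) = 49 + (220 - 154 + 20*(17*0) + (17*0)*(-14)) = 49 + (220 - 154 + 20*0 + 0*(-14)) = 49 + (220 - 154 + 0 + 0) = 49 + 66 = 115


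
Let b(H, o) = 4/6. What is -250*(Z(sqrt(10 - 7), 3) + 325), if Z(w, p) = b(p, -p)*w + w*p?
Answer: -81250 - 2750*sqrt(3)/3 ≈ -82838.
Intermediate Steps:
b(H, o) = 2/3 (b(H, o) = 4*(1/6) = 2/3)
Z(w, p) = 2*w/3 + p*w (Z(w, p) = 2*w/3 + w*p = 2*w/3 + p*w)
-250*(Z(sqrt(10 - 7), 3) + 325) = -250*(sqrt(10 - 7)*(2 + 3*3)/3 + 325) = -250*(sqrt(3)*(2 + 9)/3 + 325) = -250*((1/3)*sqrt(3)*11 + 325) = -250*(11*sqrt(3)/3 + 325) = -250*(325 + 11*sqrt(3)/3) = -81250 - 2750*sqrt(3)/3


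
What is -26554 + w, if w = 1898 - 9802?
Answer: -34458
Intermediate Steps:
w = -7904
-26554 + w = -26554 - 7904 = -34458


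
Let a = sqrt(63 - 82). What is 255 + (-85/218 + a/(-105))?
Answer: 55505/218 - I*sqrt(19)/105 ≈ 254.61 - 0.041513*I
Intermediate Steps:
a = I*sqrt(19) (a = sqrt(-19) = I*sqrt(19) ≈ 4.3589*I)
255 + (-85/218 + a/(-105)) = 255 + (-85/218 + (I*sqrt(19))/(-105)) = 255 + (-85*1/218 + (I*sqrt(19))*(-1/105)) = 255 + (-85/218 - I*sqrt(19)/105) = 55505/218 - I*sqrt(19)/105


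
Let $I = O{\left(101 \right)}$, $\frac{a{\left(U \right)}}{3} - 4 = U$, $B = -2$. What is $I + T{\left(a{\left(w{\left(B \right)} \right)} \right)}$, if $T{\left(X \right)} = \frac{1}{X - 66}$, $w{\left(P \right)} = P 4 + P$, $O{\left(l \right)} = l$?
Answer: $\frac{8483}{84} \approx 100.99$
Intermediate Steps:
$w{\left(P \right)} = 5 P$ ($w{\left(P \right)} = 4 P + P = 5 P$)
$a{\left(U \right)} = 12 + 3 U$
$I = 101$
$T{\left(X \right)} = \frac{1}{-66 + X}$
$I + T{\left(a{\left(w{\left(B \right)} \right)} \right)} = 101 + \frac{1}{-66 + \left(12 + 3 \cdot 5 \left(-2\right)\right)} = 101 + \frac{1}{-66 + \left(12 + 3 \left(-10\right)\right)} = 101 + \frac{1}{-66 + \left(12 - 30\right)} = 101 + \frac{1}{-66 - 18} = 101 + \frac{1}{-84} = 101 - \frac{1}{84} = \frac{8483}{84}$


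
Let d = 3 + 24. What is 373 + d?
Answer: 400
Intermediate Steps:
d = 27
373 + d = 373 + 27 = 400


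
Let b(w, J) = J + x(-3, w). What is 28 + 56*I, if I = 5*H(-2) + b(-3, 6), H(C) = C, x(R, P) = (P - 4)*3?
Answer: -1372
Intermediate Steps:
x(R, P) = -12 + 3*P (x(R, P) = (-4 + P)*3 = -12 + 3*P)
b(w, J) = -12 + J + 3*w (b(w, J) = J + (-12 + 3*w) = -12 + J + 3*w)
I = -25 (I = 5*(-2) + (-12 + 6 + 3*(-3)) = -10 + (-12 + 6 - 9) = -10 - 15 = -25)
28 + 56*I = 28 + 56*(-25) = 28 - 1400 = -1372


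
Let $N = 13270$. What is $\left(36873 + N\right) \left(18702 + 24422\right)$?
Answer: $2162366732$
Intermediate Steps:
$\left(36873 + N\right) \left(18702 + 24422\right) = \left(36873 + 13270\right) \left(18702 + 24422\right) = 50143 \cdot 43124 = 2162366732$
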